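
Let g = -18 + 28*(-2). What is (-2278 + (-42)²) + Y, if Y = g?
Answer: -588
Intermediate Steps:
g = -74 (g = -18 - 56 = -74)
Y = -74
(-2278 + (-42)²) + Y = (-2278 + (-42)²) - 74 = (-2278 + 1764) - 74 = -514 - 74 = -588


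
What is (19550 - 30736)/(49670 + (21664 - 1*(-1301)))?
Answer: -11186/72635 ≈ -0.15400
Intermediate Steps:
(19550 - 30736)/(49670 + (21664 - 1*(-1301))) = -11186/(49670 + (21664 + 1301)) = -11186/(49670 + 22965) = -11186/72635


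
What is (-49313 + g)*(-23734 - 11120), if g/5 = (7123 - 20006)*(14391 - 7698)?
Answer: 15028309659432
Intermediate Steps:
g = -431129595 (g = 5*((7123 - 20006)*(14391 - 7698)) = 5*(-12883*6693) = 5*(-86225919) = -431129595)
(-49313 + g)*(-23734 - 11120) = (-49313 - 431129595)*(-23734 - 11120) = -431178908*(-34854) = 15028309659432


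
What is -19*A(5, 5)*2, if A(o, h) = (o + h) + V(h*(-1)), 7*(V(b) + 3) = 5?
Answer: -2052/7 ≈ -293.14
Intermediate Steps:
V(b) = -16/7 (V(b) = -3 + (⅐)*5 = -3 + 5/7 = -16/7)
A(o, h) = -16/7 + h + o (A(o, h) = (o + h) - 16/7 = (h + o) - 16/7 = -16/7 + h + o)
-19*A(5, 5)*2 = -19*(-16/7 + 5 + 5)*2 = -19*54/7*2 = -1026/7*2 = -2052/7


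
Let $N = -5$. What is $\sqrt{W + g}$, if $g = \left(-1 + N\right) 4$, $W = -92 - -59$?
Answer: $i \sqrt{57} \approx 7.5498 i$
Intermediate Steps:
$W = -33$ ($W = -92 + 59 = -33$)
$g = -24$ ($g = \left(-1 - 5\right) 4 = \left(-6\right) 4 = -24$)
$\sqrt{W + g} = \sqrt{-33 - 24} = \sqrt{-57} = i \sqrt{57}$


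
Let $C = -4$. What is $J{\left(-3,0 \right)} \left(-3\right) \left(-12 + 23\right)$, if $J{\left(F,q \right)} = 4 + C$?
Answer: $0$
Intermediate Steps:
$J{\left(F,q \right)} = 0$ ($J{\left(F,q \right)} = 4 - 4 = 0$)
$J{\left(-3,0 \right)} \left(-3\right) \left(-12 + 23\right) = 0 \left(-3\right) \left(-12 + 23\right) = 0 \cdot 11 = 0$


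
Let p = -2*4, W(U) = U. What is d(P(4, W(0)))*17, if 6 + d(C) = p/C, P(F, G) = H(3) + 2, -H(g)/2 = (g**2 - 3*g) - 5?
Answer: -340/3 ≈ -113.33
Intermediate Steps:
H(g) = 10 - 2*g**2 + 6*g (H(g) = -2*((g**2 - 3*g) - 5) = -2*(-5 + g**2 - 3*g) = 10 - 2*g**2 + 6*g)
P(F, G) = 12 (P(F, G) = (10 - 2*3**2 + 6*3) + 2 = (10 - 2*9 + 18) + 2 = (10 - 18 + 18) + 2 = 10 + 2 = 12)
p = -8
d(C) = -6 - 8/C
d(P(4, W(0)))*17 = (-6 - 8/12)*17 = (-6 - 8*1/12)*17 = (-6 - 2/3)*17 = -20/3*17 = -340/3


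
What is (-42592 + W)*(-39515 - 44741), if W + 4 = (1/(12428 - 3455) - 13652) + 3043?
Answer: 40224527542784/8973 ≈ 4.4828e+9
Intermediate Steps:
W = -95230448/8973 (W = -4 + ((1/(12428 - 3455) - 13652) + 3043) = -4 + ((1/8973 - 13652) + 3043) = -4 + (-122499395/8973 + 3043) = -4 - 95194556/8973 = -95230448/8973 ≈ -10613.)
(-42592 + W)*(-39515 - 44741) = (-42592 - 95230448/8973)*(-39515 - 44741) = -477408464/8973*(-84256) = 40224527542784/8973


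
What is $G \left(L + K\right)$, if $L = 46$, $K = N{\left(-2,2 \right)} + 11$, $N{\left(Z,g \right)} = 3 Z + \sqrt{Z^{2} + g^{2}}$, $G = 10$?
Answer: $510 + 20 \sqrt{2} \approx 538.28$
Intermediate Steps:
$N{\left(Z,g \right)} = \sqrt{Z^{2} + g^{2}} + 3 Z$
$K = 5 + 2 \sqrt{2}$ ($K = \left(\sqrt{\left(-2\right)^{2} + 2^{2}} + 3 \left(-2\right)\right) + 11 = \left(\sqrt{4 + 4} - 6\right) + 11 = \left(\sqrt{8} - 6\right) + 11 = \left(2 \sqrt{2} - 6\right) + 11 = \left(-6 + 2 \sqrt{2}\right) + 11 = 5 + 2 \sqrt{2} \approx 7.8284$)
$G \left(L + K\right) = 10 \left(46 + \left(5 + 2 \sqrt{2}\right)\right) = 10 \left(51 + 2 \sqrt{2}\right) = 510 + 20 \sqrt{2}$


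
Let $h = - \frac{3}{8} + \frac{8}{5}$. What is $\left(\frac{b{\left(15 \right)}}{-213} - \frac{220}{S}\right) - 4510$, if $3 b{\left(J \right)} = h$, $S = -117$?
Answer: $- \frac{1497958637}{332280} \approx -4508.1$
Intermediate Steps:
$h = \frac{49}{40}$ ($h = \left(-3\right) \frac{1}{8} + 8 \cdot \frac{1}{5} = - \frac{3}{8} + \frac{8}{5} = \frac{49}{40} \approx 1.225$)
$b{\left(J \right)} = \frac{49}{120}$ ($b{\left(J \right)} = \frac{1}{3} \cdot \frac{49}{40} = \frac{49}{120}$)
$\left(\frac{b{\left(15 \right)}}{-213} - \frac{220}{S}\right) - 4510 = \left(\frac{49}{120 \left(-213\right)} - \frac{220}{-117}\right) - 4510 = \left(\frac{49}{120} \left(- \frac{1}{213}\right) - - \frac{220}{117}\right) - 4510 = \left(- \frac{49}{25560} + \frac{220}{117}\right) - 4510 = \frac{624163}{332280} - 4510 = - \frac{1497958637}{332280}$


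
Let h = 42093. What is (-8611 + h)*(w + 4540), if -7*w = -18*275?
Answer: 1229793860/7 ≈ 1.7568e+8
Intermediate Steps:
w = 4950/7 (w = -(-18)*275/7 = -⅐*(-4950) = 4950/7 ≈ 707.14)
(-8611 + h)*(w + 4540) = (-8611 + 42093)*(4950/7 + 4540) = 33482*(36730/7) = 1229793860/7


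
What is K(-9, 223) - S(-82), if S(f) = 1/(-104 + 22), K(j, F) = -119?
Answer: -9757/82 ≈ -118.99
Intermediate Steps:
S(f) = -1/82 (S(f) = 1/(-82) = -1/82)
K(-9, 223) - S(-82) = -119 - 1*(-1/82) = -119 + 1/82 = -9757/82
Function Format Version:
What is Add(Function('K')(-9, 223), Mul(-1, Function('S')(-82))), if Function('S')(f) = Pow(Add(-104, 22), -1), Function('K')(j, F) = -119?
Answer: Rational(-9757, 82) ≈ -118.99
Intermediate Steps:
Function('S')(f) = Rational(-1, 82) (Function('S')(f) = Pow(-82, -1) = Rational(-1, 82))
Add(Function('K')(-9, 223), Mul(-1, Function('S')(-82))) = Add(-119, Mul(-1, Rational(-1, 82))) = Add(-119, Rational(1, 82)) = Rational(-9757, 82)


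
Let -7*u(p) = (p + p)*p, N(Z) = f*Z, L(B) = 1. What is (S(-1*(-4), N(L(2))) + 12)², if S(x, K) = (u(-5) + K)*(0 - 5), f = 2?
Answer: 69696/49 ≈ 1422.4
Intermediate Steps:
N(Z) = 2*Z
u(p) = -2*p²/7 (u(p) = -(p + p)*p/7 = -2*p*p/7 = -2*p²/7)
S(x, K) = 250/7 - 5*K (S(x, K) = (-2/7*(-5)² + K)*(0 - 5) = (-2/7*25 + K)*(-5) = (-50/7 + K)*(-5) = 250/7 - 5*K)
(S(-1*(-4), N(L(2))) + 12)² = ((250/7 - 10) + 12)² = (180/7 + 12)² = (264/7)² = 69696/49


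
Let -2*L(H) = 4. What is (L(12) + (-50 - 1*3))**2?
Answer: 3025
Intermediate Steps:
L(H) = -2 (L(H) = -1/2*4 = -2)
(L(12) + (-50 - 1*3))**2 = (-2 + (-50 - 1*3))**2 = (-2 + (-50 - 3))**2 = (-2 - 53)**2 = (-55)**2 = 3025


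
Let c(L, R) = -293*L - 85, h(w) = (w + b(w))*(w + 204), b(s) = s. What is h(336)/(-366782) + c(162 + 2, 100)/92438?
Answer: -25599843287/16952297258 ≈ -1.5101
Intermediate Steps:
h(w) = 2*w*(204 + w) (h(w) = (w + w)*(w + 204) = (2*w)*(204 + w) = 2*w*(204 + w))
c(L, R) = -85 - 293*L
h(336)/(-366782) + c(162 + 2, 100)/92438 = (2*336*(204 + 336))/(-366782) + (-85 - 293*(162 + 2))/92438 = (2*336*540)*(-1/366782) + (-85 - 293*164)*(1/92438) = 362880*(-1/366782) + (-85 - 48052)*(1/92438) = -181440/183391 - 48137*1/92438 = -181440/183391 - 48137/92438 = -25599843287/16952297258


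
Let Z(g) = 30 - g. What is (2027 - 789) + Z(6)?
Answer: 1262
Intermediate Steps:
(2027 - 789) + Z(6) = (2027 - 789) + (30 - 1*6) = 1238 + (30 - 6) = 1238 + 24 = 1262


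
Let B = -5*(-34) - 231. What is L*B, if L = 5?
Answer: -305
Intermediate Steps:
B = -61 (B = 170 - 231 = -61)
L*B = 5*(-61) = -305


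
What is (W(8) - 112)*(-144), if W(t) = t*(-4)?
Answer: 20736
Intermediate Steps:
W(t) = -4*t
(W(8) - 112)*(-144) = (-4*8 - 112)*(-144) = (-32 - 112)*(-144) = -144*(-144) = 20736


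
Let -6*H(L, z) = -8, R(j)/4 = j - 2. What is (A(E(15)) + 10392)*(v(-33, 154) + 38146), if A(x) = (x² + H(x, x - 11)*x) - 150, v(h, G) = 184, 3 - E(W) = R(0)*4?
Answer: 1323956530/3 ≈ 4.4132e+8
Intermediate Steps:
R(j) = -8 + 4*j (R(j) = 4*(j - 2) = 4*(-2 + j) = -8 + 4*j)
H(L, z) = 4/3 (H(L, z) = -⅙*(-8) = 4/3)
E(W) = 35 (E(W) = 3 - (-8 + 4*0)*4 = 3 - (-8 + 0)*4 = 3 - (-8)*4 = 3 - 1*(-32) = 3 + 32 = 35)
A(x) = -150 + x² + 4*x/3 (A(x) = (x² + 4*x/3) - 150 = -150 + x² + 4*x/3)
(A(E(15)) + 10392)*(v(-33, 154) + 38146) = ((-150 + 35² + (4/3)*35) + 10392)*(184 + 38146) = ((-150 + 1225 + 140/3) + 10392)*38330 = (3365/3 + 10392)*38330 = (34541/3)*38330 = 1323956530/3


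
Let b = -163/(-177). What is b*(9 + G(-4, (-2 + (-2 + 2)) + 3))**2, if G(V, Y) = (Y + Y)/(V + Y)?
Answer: 101875/1593 ≈ 63.952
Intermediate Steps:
b = 163/177 (b = -163*(-1/177) = 163/177 ≈ 0.92090)
G(V, Y) = 2*Y/(V + Y) (G(V, Y) = (2*Y)/(V + Y) = 2*Y/(V + Y))
b*(9 + G(-4, (-2 + (-2 + 2)) + 3))**2 = 163*(9 + 2*((-2 + (-2 + 2)) + 3)/(-4 + ((-2 + (-2 + 2)) + 3)))**2/177 = 163*(9 + 2*((-2 + 0) + 3)/(-4 + ((-2 + 0) + 3)))**2/177 = 163*(9 + 2*(-2 + 3)/(-4 + (-2 + 3)))**2/177 = 163*(9 + 2*1/(-4 + 1))**2/177 = 163*(9 + 2*1/(-3))**2/177 = 163*(9 + 2*1*(-1/3))**2/177 = 163*(9 - 2/3)**2/177 = 163*(25/3)**2/177 = (163/177)*(625/9) = 101875/1593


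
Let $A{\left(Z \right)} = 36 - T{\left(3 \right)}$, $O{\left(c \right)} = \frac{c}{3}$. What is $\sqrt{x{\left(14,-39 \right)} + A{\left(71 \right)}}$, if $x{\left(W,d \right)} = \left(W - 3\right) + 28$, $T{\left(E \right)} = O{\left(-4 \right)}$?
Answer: $\frac{\sqrt{687}}{3} \approx 8.7369$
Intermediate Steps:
$O{\left(c \right)} = \frac{c}{3}$ ($O{\left(c \right)} = c \frac{1}{3} = \frac{c}{3}$)
$T{\left(E \right)} = - \frac{4}{3}$ ($T{\left(E \right)} = \frac{1}{3} \left(-4\right) = - \frac{4}{3}$)
$x{\left(W,d \right)} = 25 + W$ ($x{\left(W,d \right)} = \left(W - 3\right) + 28 = \left(-3 + W\right) + 28 = 25 + W$)
$A{\left(Z \right)} = \frac{112}{3}$ ($A{\left(Z \right)} = 36 - - \frac{4}{3} = 36 + \frac{4}{3} = \frac{112}{3}$)
$\sqrt{x{\left(14,-39 \right)} + A{\left(71 \right)}} = \sqrt{\left(25 + 14\right) + \frac{112}{3}} = \sqrt{39 + \frac{112}{3}} = \sqrt{\frac{229}{3}} = \frac{\sqrt{687}}{3}$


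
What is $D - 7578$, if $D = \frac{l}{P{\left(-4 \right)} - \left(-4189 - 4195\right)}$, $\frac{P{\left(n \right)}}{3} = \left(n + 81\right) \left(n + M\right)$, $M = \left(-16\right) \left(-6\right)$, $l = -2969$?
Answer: $- \frac{224584577}{29636} \approx -7578.1$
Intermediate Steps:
$M = 96$
$P{\left(n \right)} = 3 \left(81 + n\right) \left(96 + n\right)$ ($P{\left(n \right)} = 3 \left(n + 81\right) \left(n + 96\right) = 3 \left(81 + n\right) \left(96 + n\right)$)
$D = - \frac{2969}{29636}$ ($D = - \frac{2969}{\left(23328 + 3 \left(-4\right)^{2} + 531 \left(-4\right)\right) - \left(-4189 - 4195\right)} = - \frac{2969}{\left(23328 + 3 \cdot 16 - 2124\right) - -8384} = - \frac{2969}{\left(23328 + 48 - 2124\right) + 8384} = - \frac{2969}{21252 + 8384} = - \frac{2969}{29636} \approx -0.10018$)
$D - 7578 = - \frac{2969}{29636} - 7578 = - \frac{224584577}{29636}$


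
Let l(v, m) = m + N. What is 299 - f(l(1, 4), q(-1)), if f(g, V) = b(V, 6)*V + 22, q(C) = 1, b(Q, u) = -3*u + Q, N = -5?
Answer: 294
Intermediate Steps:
b(Q, u) = Q - 3*u
l(v, m) = -5 + m (l(v, m) = m - 5 = -5 + m)
f(g, V) = 22 + V*(-18 + V) (f(g, V) = (V - 3*6)*V + 22 = (V - 18)*V + 22 = (-18 + V)*V + 22 = V*(-18 + V) + 22 = 22 + V*(-18 + V))
299 - f(l(1, 4), q(-1)) = 299 - (22 + 1*(-18 + 1)) = 299 - (22 + 1*(-17)) = 299 - (22 - 17) = 299 - 1*5 = 299 - 5 = 294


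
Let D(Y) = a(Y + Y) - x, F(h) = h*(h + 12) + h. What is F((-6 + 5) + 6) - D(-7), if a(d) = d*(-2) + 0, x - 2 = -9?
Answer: 55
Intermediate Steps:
x = -7 (x = 2 - 9 = -7)
a(d) = -2*d (a(d) = -2*d + 0 = -2*d)
F(h) = h + h*(12 + h) (F(h) = h*(12 + h) + h = h + h*(12 + h))
D(Y) = 7 - 4*Y (D(Y) = -2*(Y + Y) - 1*(-7) = -4*Y + 7 = 7 - 4*Y)
F((-6 + 5) + 6) - D(-7) = ((-6 + 5) + 6)*(13 + ((-6 + 5) + 6)) - (7 - 4*(-7)) = (-1 + 6)*(13 + (-1 + 6)) - (7 + 28) = 5*(13 + 5) - 1*35 = 5*18 - 35 = 90 - 35 = 55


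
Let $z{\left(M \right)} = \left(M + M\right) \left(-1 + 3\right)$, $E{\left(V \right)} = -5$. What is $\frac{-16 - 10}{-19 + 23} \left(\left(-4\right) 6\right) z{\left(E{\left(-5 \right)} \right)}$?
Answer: $-3120$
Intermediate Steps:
$z{\left(M \right)} = 4 M$ ($z{\left(M \right)} = 2 M 2 = 4 M$)
$\frac{-16 - 10}{-19 + 23} \left(\left(-4\right) 6\right) z{\left(E{\left(-5 \right)} \right)} = \frac{-16 - 10}{-19 + 23} \left(\left(-4\right) 6\right) 4 \left(-5\right) = - \frac{26}{4} \left(-24\right) \left(-20\right) = \left(-26\right) \frac{1}{4} \left(-24\right) \left(-20\right) = \left(- \frac{13}{2}\right) \left(-24\right) \left(-20\right) = 156 \left(-20\right) = -3120$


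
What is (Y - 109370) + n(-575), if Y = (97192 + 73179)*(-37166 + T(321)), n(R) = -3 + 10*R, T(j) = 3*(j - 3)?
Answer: -6169589775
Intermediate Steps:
T(j) = -9 + 3*j (T(j) = 3*(-3 + j) = -9 + 3*j)
Y = -6169474652 (Y = (97192 + 73179)*(-37166 + (-9 + 3*321)) = 170371*(-37166 + (-9 + 963)) = 170371*(-37166 + 954) = 170371*(-36212) = -6169474652)
(Y - 109370) + n(-575) = (-6169474652 - 109370) + (-3 + 10*(-575)) = -6169584022 + (-3 - 5750) = -6169584022 - 5753 = -6169589775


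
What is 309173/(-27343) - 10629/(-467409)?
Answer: -48073204670/4260121429 ≈ -11.284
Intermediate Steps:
309173/(-27343) - 10629/(-467409) = 309173*(-1/27343) - 10629*(-1/467409) = -309173/27343 + 3543/155803 = -48073204670/4260121429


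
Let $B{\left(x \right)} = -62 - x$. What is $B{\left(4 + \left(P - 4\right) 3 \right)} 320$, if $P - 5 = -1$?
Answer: $-21120$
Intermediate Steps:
$P = 4$ ($P = 5 - 1 = 4$)
$B{\left(4 + \left(P - 4\right) 3 \right)} 320 = \left(-62 - \left(4 + \left(4 - 4\right) 3\right)\right) 320 = \left(-62 - \left(4 + 0 \cdot 3\right)\right) 320 = \left(-62 - \left(4 + 0\right)\right) 320 = \left(-62 - 4\right) 320 = \left(-66\right) 320 = -21120$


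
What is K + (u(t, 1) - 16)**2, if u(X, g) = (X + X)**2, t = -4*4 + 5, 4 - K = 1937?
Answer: 217091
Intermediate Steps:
K = -1933 (K = 4 - 1*1937 = 4 - 1937 = -1933)
t = -11 (t = -16 + 5 = -11)
u(X, g) = 4*X**2 (u(X, g) = (2*X)**2 = 4*X**2)
K + (u(t, 1) - 16)**2 = -1933 + (4*(-11)**2 - 16)**2 = -1933 + (4*121 - 16)**2 = -1933 + (484 - 16)**2 = -1933 + 468**2 = -1933 + 219024 = 217091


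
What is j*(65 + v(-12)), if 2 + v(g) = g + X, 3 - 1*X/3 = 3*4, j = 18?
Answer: 432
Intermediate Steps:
X = -27 (X = 9 - 9*4 = 9 - 3*12 = 9 - 36 = -27)
v(g) = -29 + g (v(g) = -2 + (g - 27) = -2 + (-27 + g) = -29 + g)
j*(65 + v(-12)) = 18*(65 + (-29 - 12)) = 18*(65 - 41) = 18*24 = 432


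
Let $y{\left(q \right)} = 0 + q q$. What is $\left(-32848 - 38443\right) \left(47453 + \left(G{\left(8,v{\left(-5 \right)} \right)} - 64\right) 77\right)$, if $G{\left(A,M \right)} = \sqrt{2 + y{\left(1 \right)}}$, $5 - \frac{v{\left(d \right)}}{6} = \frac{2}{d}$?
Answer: $-3031649775 - 5489407 \sqrt{3} \approx -3.0412 \cdot 10^{9}$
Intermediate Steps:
$v{\left(d \right)} = 30 - \frac{12}{d}$ ($v{\left(d \right)} = 30 - 6 \frac{2}{d} = 30 - \frac{12}{d}$)
$y{\left(q \right)} = q^{2}$ ($y{\left(q \right)} = 0 + q^{2} = q^{2}$)
$G{\left(A,M \right)} = \sqrt{3}$ ($G{\left(A,M \right)} = \sqrt{2 + 1^{2}} = \sqrt{2 + 1} = \sqrt{3}$)
$\left(-32848 - 38443\right) \left(47453 + \left(G{\left(8,v{\left(-5 \right)} \right)} - 64\right) 77\right) = \left(-32848 - 38443\right) \left(47453 + \left(\sqrt{3} - 64\right) 77\right) = - 71291 \left(47453 + \left(-64 + \sqrt{3}\right) 77\right) = - 71291 \left(47453 - \left(4928 - 77 \sqrt{3}\right)\right) = - 71291 \left(42525 + 77 \sqrt{3}\right) = -3031649775 - 5489407 \sqrt{3}$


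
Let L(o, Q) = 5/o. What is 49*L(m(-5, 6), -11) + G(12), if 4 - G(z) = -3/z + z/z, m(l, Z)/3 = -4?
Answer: -103/6 ≈ -17.167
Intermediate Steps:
m(l, Z) = -12 (m(l, Z) = 3*(-4) = -12)
G(z) = 3 + 3/z (G(z) = 4 - (-3/z + z/z) = 4 - (-3/z + 1) = 4 - (1 - 3/z) = 4 + (-1 + 3/z) = 3 + 3/z)
49*L(m(-5, 6), -11) + G(12) = 49*(5/(-12)) + (3 + 3/12) = 49*(5*(-1/12)) + (3 + 3*(1/12)) = 49*(-5/12) + (3 + ¼) = -245/12 + 13/4 = -103/6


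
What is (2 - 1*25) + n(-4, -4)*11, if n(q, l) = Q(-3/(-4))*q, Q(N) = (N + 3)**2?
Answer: -2567/4 ≈ -641.75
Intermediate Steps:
Q(N) = (3 + N)**2
n(q, l) = 225*q/16 (n(q, l) = (3 - 3/(-4))**2*q = (3 - 3*(-1/4))**2*q = (3 + 3/4)**2*q = (15/4)**2*q = 225*q/16)
(2 - 1*25) + n(-4, -4)*11 = (2 - 1*25) + ((225/16)*(-4))*11 = (2 - 25) - 225/4*11 = -23 - 2475/4 = -2567/4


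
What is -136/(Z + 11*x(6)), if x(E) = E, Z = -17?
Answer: -136/49 ≈ -2.7755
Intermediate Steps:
-136/(Z + 11*x(6)) = -136/(-17 + 11*6) = -136/(-17 + 66) = -136/49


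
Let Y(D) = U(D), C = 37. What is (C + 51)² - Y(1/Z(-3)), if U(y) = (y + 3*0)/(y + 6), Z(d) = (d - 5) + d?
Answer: 503361/65 ≈ 7744.0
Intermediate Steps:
Z(d) = -5 + 2*d (Z(d) = (-5 + d) + d = -5 + 2*d)
U(y) = y/(6 + y) (U(y) = (y + 0)/(6 + y) = y/(6 + y))
Y(D) = D/(6 + D)
(C + 51)² - Y(1/Z(-3)) = (37 + 51)² - 1/((-5 + 2*(-3))*(6 + 1/(-5 + 2*(-3)))) = 88² - 1/((-5 - 6)*(6 + 1/(-5 - 6))) = 7744 - 1/((-11)*(6 + 1/(-11))) = 7744 - (-1)/(11*(6 - 1/11)) = 7744 - (-1)/(11*65/11) = 7744 - (-1)*11/(11*65) = 7744 - 1*(-1/65) = 7744 + 1/65 = 503361/65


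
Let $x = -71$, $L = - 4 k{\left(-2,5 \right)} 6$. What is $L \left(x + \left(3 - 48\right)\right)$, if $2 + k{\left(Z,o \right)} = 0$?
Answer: $-5568$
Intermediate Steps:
$k{\left(Z,o \right)} = -2$ ($k{\left(Z,o \right)} = -2 + 0 = -2$)
$L = 48$ ($L = \left(-4\right) \left(-2\right) 6 = 8 \cdot 6 = 48$)
$L \left(x + \left(3 - 48\right)\right) = 48 \left(-71 + \left(3 - 48\right)\right) = 48 \left(-71 - 45\right) = 48 \left(-116\right) = -5568$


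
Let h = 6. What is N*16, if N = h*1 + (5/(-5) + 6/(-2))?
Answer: 32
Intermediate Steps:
N = 2 (N = 6*1 + (5/(-5) + 6/(-2)) = 6 + (5*(-⅕) + 6*(-½)) = 6 + (-1 - 3) = 6 - 4 = 2)
N*16 = 2*16 = 32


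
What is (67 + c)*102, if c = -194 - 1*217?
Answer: -35088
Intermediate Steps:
c = -411 (c = -194 - 217 = -411)
(67 + c)*102 = (67 - 411)*102 = -344*102 = -35088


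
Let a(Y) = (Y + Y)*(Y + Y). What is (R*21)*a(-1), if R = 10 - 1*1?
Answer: 756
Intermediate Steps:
R = 9 (R = 10 - 1 = 9)
a(Y) = 4*Y² (a(Y) = (2*Y)*(2*Y) = 4*Y²)
(R*21)*a(-1) = (9*21)*(4*(-1)²) = 189*(4*1) = 189*4 = 756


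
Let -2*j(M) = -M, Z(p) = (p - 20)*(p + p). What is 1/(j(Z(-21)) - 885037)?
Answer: -1/884176 ≈ -1.1310e-6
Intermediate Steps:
Z(p) = 2*p*(-20 + p) (Z(p) = (-20 + p)*(2*p) = 2*p*(-20 + p))
j(M) = M/2 (j(M) = -(-1)*M/2 = M/2)
1/(j(Z(-21)) - 885037) = 1/((2*(-21)*(-20 - 21))/2 - 885037) = 1/((2*(-21)*(-41))/2 - 885037) = 1/((1/2)*1722 - 885037) = 1/(861 - 885037) = 1/(-884176) = -1/884176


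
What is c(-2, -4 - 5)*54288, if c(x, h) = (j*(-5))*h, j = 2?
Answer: 4885920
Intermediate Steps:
c(x, h) = -10*h (c(x, h) = (2*(-5))*h = -10*h)
c(-2, -4 - 5)*54288 = -10*(-4 - 5)*54288 = -10*(-9)*54288 = 90*54288 = 4885920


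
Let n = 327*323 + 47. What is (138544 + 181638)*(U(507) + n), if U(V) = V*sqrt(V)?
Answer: 33832991576 + 2110319562*sqrt(3) ≈ 3.7488e+10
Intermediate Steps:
U(V) = V**(3/2)
n = 105668 (n = 105621 + 47 = 105668)
(138544 + 181638)*(U(507) + n) = (138544 + 181638)*(507**(3/2) + 105668) = 320182*(6591*sqrt(3) + 105668) = 320182*(105668 + 6591*sqrt(3)) = 33832991576 + 2110319562*sqrt(3)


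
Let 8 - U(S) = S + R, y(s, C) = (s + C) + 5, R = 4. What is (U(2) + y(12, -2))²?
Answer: 289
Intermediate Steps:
y(s, C) = 5 + C + s (y(s, C) = (C + s) + 5 = 5 + C + s)
U(S) = 4 - S (U(S) = 8 - (S + 4) = 8 - (4 + S) = 8 + (-4 - S) = 4 - S)
(U(2) + y(12, -2))² = ((4 - 1*2) + (5 - 2 + 12))² = ((4 - 2) + 15)² = (2 + 15)² = 17² = 289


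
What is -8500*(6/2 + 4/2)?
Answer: -42500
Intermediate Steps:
-8500*(6/2 + 4/2) = -8500*(6*(1/2) + 4*(1/2)) = -8500*(3 + 2) = -8500*5 = -42500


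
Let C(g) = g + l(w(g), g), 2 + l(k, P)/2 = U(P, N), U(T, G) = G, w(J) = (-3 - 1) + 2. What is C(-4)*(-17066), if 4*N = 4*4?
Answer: 0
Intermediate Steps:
N = 4 (N = (4*4)/4 = (1/4)*16 = 4)
w(J) = -2 (w(J) = -4 + 2 = -2)
l(k, P) = 4 (l(k, P) = -4 + 2*4 = -4 + 8 = 4)
C(g) = 4 + g (C(g) = g + 4 = 4 + g)
C(-4)*(-17066) = (4 - 4)*(-17066) = 0*(-17066) = 0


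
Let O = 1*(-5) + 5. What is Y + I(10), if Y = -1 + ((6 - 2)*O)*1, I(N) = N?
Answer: 9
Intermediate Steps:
O = 0 (O = -5 + 5 = 0)
Y = -1 (Y = -1 + ((6 - 2)*0)*1 = -1 + (4*0)*1 = -1 + 0*1 = -1 + 0 = -1)
Y + I(10) = -1 + 10 = 9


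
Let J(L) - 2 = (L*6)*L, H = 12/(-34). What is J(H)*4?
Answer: 3176/289 ≈ 10.990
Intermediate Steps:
H = -6/17 (H = 12*(-1/34) = -6/17 ≈ -0.35294)
J(L) = 2 + 6*L² (J(L) = 2 + (L*6)*L = 2 + (6*L)*L = 2 + 6*L²)
J(H)*4 = (2 + 6*(-6/17)²)*4 = (2 + 6*(36/289))*4 = (2 + 216/289)*4 = (794/289)*4 = 3176/289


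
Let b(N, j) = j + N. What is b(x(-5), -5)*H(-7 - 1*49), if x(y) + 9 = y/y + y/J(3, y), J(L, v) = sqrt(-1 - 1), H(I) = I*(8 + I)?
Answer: -34944 + 6720*I*sqrt(2) ≈ -34944.0 + 9503.5*I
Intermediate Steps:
J(L, v) = I*sqrt(2) (J(L, v) = sqrt(-2) = I*sqrt(2))
x(y) = -8 - I*y*sqrt(2)/2 (x(y) = -9 + (y/y + y/((I*sqrt(2)))) = -9 + (1 + y*(-I*sqrt(2)/2)) = -9 + (1 - I*y*sqrt(2)/2) = -8 - I*y*sqrt(2)/2)
b(N, j) = N + j
b(x(-5), -5)*H(-7 - 1*49) = ((-8 - 1/2*I*(-5)*sqrt(2)) - 5)*((-7 - 1*49)*(8 + (-7 - 1*49))) = ((-8 + 5*I*sqrt(2)/2) - 5)*((-7 - 49)*(8 + (-7 - 49))) = (-13 + 5*I*sqrt(2)/2)*(-56*(8 - 56)) = (-13 + 5*I*sqrt(2)/2)*(-56*(-48)) = (-13 + 5*I*sqrt(2)/2)*2688 = -34944 + 6720*I*sqrt(2)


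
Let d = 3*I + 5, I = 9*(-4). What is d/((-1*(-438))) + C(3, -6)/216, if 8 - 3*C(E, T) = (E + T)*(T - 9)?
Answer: -13825/47304 ≈ -0.29226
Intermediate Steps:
I = -36
C(E, T) = 8/3 - (-9 + T)*(E + T)/3 (C(E, T) = 8/3 - (E + T)*(T - 9)/3 = 8/3 - (E + T)*(-9 + T)/3 = 8/3 - (-9 + T)*(E + T)/3)
d = -103 (d = 3*(-36) + 5 = -108 + 5 = -103)
d/((-1*(-438))) + C(3, -6)/216 = -103/((-1*(-438))) + (8/3 + 3*3 + 3*(-6) - ⅓*(-6)² - ⅓*3*(-6))/216 = -103/438 + (8/3 + 9 - 18 - ⅓*36 + 6)*(1/216) = -103*1/438 + (8/3 + 9 - 18 - 12 + 6)*(1/216) = -103/438 - 37/3*1/216 = -103/438 - 37/648 = -13825/47304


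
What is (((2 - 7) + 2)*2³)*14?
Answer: -336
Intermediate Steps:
(((2 - 7) + 2)*2³)*14 = ((-5 + 2)*8)*14 = -3*8*14 = -24*14 = -336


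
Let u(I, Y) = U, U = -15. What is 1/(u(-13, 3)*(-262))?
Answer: 1/3930 ≈ 0.00025445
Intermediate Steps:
u(I, Y) = -15
1/(u(-13, 3)*(-262)) = 1/(-15*(-262)) = 1/3930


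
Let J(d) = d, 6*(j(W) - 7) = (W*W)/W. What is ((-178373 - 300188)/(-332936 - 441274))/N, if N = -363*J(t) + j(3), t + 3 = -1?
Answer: 478561/1129959495 ≈ 0.00042352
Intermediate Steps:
t = -4 (t = -3 - 1 = -4)
j(W) = 7 + W/6 (j(W) = 7 + ((W*W)/W)/6 = 7 + (W²/W)/6 = 7 + W/6)
N = 2919/2 (N = -363*(-4) + (7 + (⅙)*3) = 1452 + (7 + ½) = 1452 + 15/2 = 2919/2 ≈ 1459.5)
((-178373 - 300188)/(-332936 - 441274))/N = ((-178373 - 300188)/(-332936 - 441274))/(2919/2) = -478561/(-774210)*(2/2919) = -478561*(-1/774210)*(2/2919) = (478561/774210)*(2/2919) = 478561/1129959495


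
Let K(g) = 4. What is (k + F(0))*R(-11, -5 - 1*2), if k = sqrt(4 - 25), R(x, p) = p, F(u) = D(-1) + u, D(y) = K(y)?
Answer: -28 - 7*I*sqrt(21) ≈ -28.0 - 32.078*I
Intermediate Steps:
D(y) = 4
F(u) = 4 + u
k = I*sqrt(21) (k = sqrt(-21) = I*sqrt(21) ≈ 4.5826*I)
(k + F(0))*R(-11, -5 - 1*2) = (I*sqrt(21) + (4 + 0))*(-5 - 1*2) = (I*sqrt(21) + 4)*(-5 - 2) = (4 + I*sqrt(21))*(-7) = -28 - 7*I*sqrt(21)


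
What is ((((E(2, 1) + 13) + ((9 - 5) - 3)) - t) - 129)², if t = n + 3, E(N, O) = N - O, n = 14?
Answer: 17161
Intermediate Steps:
t = 17 (t = 14 + 3 = 17)
((((E(2, 1) + 13) + ((9 - 5) - 3)) - t) - 129)² = (((((2 - 1*1) + 13) + ((9 - 5) - 3)) - 1*17) - 129)² = (((((2 - 1) + 13) + (4 - 3)) - 17) - 129)² = ((((1 + 13) + 1) - 17) - 129)² = (((14 + 1) - 17) - 129)² = ((15 - 17) - 129)² = (-2 - 129)² = (-131)² = 17161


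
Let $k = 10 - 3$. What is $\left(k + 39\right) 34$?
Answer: $1564$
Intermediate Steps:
$k = 7$ ($k = 10 - 3 = 7$)
$\left(k + 39\right) 34 = \left(7 + 39\right) 34 = 46 \cdot 34 = 1564$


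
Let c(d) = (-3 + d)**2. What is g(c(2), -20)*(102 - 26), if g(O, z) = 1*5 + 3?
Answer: 608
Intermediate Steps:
g(O, z) = 8 (g(O, z) = 5 + 3 = 8)
g(c(2), -20)*(102 - 26) = 8*(102 - 26) = 8*76 = 608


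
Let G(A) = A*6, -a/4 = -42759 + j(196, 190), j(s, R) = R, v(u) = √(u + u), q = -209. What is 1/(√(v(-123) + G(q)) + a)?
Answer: 1/(170276 + √(-1254 + I*√246)) ≈ 5.8728e-6 - 1.22e-9*I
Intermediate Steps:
v(u) = √2*√u (v(u) = √(2*u) = √2*√u)
a = 170276 (a = -4*(-42759 + 190) = -4*(-42569) = 170276)
G(A) = 6*A
1/(√(v(-123) + G(q)) + a) = 1/(√(√2*√(-123) + 6*(-209)) + 170276) = 1/(√(√2*(I*√123) - 1254) + 170276) = 1/(√(I*√246 - 1254) + 170276) = 1/(√(-1254 + I*√246) + 170276) = 1/(170276 + √(-1254 + I*√246))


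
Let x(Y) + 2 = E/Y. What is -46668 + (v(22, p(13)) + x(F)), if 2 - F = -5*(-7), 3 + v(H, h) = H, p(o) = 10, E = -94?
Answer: -1539389/33 ≈ -46648.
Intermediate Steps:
v(H, h) = -3 + H
F = -33 (F = 2 - (-5)*(-7) = 2 - 1*35 = 2 - 35 = -33)
x(Y) = -2 - 94/Y
-46668 + (v(22, p(13)) + x(F)) = -46668 + ((-3 + 22) + (-2 - 94/(-33))) = -46668 + (19 + (-2 - 94*(-1/33))) = -46668 + (19 + (-2 + 94/33)) = -46668 + (19 + 28/33) = -46668 + 655/33 = -1539389/33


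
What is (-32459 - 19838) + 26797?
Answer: -25500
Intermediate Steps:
(-32459 - 19838) + 26797 = -52297 + 26797 = -25500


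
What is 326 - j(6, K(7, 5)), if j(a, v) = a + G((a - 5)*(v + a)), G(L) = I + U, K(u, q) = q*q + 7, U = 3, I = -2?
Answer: 319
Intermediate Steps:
K(u, q) = 7 + q**2 (K(u, q) = q**2 + 7 = 7 + q**2)
G(L) = 1 (G(L) = -2 + 3 = 1)
j(a, v) = 1 + a (j(a, v) = a + 1 = 1 + a)
326 - j(6, K(7, 5)) = 326 - (1 + 6) = 326 - 1*7 = 326 - 7 = 319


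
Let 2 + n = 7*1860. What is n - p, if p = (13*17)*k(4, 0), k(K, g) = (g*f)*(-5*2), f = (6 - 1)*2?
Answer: 13018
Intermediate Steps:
f = 10 (f = 5*2 = 10)
k(K, g) = -100*g (k(K, g) = (g*10)*(-5*2) = (10*g)*(-10) = -100*g)
p = 0 (p = (13*17)*(-100*0) = 221*0 = 0)
n = 13018 (n = -2 + 7*1860 = -2 + 13020 = 13018)
n - p = 13018 - 1*0 = 13018 + 0 = 13018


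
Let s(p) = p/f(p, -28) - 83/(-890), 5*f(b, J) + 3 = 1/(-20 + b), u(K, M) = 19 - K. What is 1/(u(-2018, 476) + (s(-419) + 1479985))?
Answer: 293255/434815023321 ≈ 6.7444e-7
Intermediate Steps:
f(b, J) = -⅗ + 1/(5*(-20 + b))
s(p) = 83/890 + 5*p*(-20 + p)/(61 - 3*p) (s(p) = p/(((61 - 3*p)/(5*(-20 + p)))) - 83/(-890) = p*(5*(-20 + p)/(61 - 3*p)) - 83*(-1/890) = 5*p*(-20 + p)/(61 - 3*p) + 83/890 = 83/890 + 5*p*(-20 + p)/(61 - 3*p))
1/(u(-2018, 476) + (s(-419) + 1479985)) = 1/((19 - 1*(-2018)) + ((-5063 - 4450*(-419)² + 89249*(-419))/(890*(-61 + 3*(-419))) + 1479985)) = 1/((19 + 2018) + ((-5063 - 4450*175561 - 37395331)/(890*(-61 - 1257)) + 1479985)) = 1/(2037 + ((1/890)*(-5063 - 781246450 - 37395331)/(-1318) + 1479985)) = 1/(2037 + ((1/890)*(-1/1318)*(-818646844) + 1479985)) = 1/(2037 + (204661711/293255 + 1479985)) = 1/(2037 + 434217662886/293255) = 1/(434815023321/293255) = 293255/434815023321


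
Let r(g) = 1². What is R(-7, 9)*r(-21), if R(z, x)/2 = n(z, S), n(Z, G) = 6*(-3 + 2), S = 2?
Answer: -12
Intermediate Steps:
n(Z, G) = -6 (n(Z, G) = 6*(-1) = -6)
R(z, x) = -12 (R(z, x) = 2*(-6) = -12)
r(g) = 1
R(-7, 9)*r(-21) = -12*1 = -12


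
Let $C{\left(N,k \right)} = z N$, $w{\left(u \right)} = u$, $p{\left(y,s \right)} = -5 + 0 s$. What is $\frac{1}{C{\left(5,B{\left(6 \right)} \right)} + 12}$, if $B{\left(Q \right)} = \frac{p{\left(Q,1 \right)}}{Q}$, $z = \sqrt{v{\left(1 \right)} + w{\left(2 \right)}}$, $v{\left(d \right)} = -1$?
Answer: $\frac{1}{17} \approx 0.058824$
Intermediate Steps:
$p{\left(y,s \right)} = -5$ ($p{\left(y,s \right)} = -5 + 0 = -5$)
$z = 1$ ($z = \sqrt{-1 + 2} = \sqrt{1} = 1$)
$B{\left(Q \right)} = - \frac{5}{Q}$
$C{\left(N,k \right)} = N$ ($C{\left(N,k \right)} = 1 N = N$)
$\frac{1}{C{\left(5,B{\left(6 \right)} \right)} + 12} = \frac{1}{5 + 12} = \frac{1}{17}$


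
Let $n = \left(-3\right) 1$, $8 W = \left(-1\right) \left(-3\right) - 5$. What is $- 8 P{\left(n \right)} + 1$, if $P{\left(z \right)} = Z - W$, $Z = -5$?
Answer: $39$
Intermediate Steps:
$W = - \frac{1}{4}$ ($W = \frac{\left(-1\right) \left(-3\right) - 5}{8} = \frac{3 - 5}{8} = \frac{1}{8} \left(-2\right) = - \frac{1}{4} \approx -0.25$)
$n = -3$
$P{\left(z \right)} = - \frac{19}{4}$ ($P{\left(z \right)} = -5 - - \frac{1}{4} = -5 + \frac{1}{4} = - \frac{19}{4}$)
$- 8 P{\left(n \right)} + 1 = \left(-8\right) \left(- \frac{19}{4}\right) + 1 = 38 + 1 = 39$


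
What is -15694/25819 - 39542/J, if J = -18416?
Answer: 365957097/237741352 ≈ 1.5393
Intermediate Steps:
-15694/25819 - 39542/J = -15694/25819 - 39542/(-18416) = -15694*1/25819 - 39542*(-1/18416) = -15694/25819 + 19771/9208 = 365957097/237741352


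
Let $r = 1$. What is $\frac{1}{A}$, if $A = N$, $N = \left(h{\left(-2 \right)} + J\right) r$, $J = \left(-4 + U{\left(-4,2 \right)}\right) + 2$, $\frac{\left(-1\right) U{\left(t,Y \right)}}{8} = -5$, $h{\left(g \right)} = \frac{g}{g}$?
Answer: $\frac{1}{39} \approx 0.025641$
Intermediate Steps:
$h{\left(g \right)} = 1$
$U{\left(t,Y \right)} = 40$ ($U{\left(t,Y \right)} = \left(-8\right) \left(-5\right) = 40$)
$J = 38$ ($J = \left(-4 + 40\right) + 2 = 36 + 2 = 38$)
$N = 39$ ($N = \left(1 + 38\right) 1 = 39 \cdot 1 = 39$)
$A = 39$
$\frac{1}{A} = \frac{1}{39}$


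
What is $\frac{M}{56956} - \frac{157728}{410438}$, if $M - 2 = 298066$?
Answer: $\frac{14169359727}{2922113341} \approx 4.849$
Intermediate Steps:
$M = 298068$ ($M = 2 + 298066 = 298068$)
$\frac{M}{56956} - \frac{157728}{410438} = \frac{298068}{56956} - \frac{157728}{410438} = 298068 \cdot \frac{1}{56956} - \frac{78864}{205219} = \frac{74517}{14239} - \frac{78864}{205219} = \frac{14169359727}{2922113341}$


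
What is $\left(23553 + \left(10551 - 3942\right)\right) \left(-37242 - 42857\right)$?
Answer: $-2415946038$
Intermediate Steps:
$\left(23553 + \left(10551 - 3942\right)\right) \left(-37242 - 42857\right) = \left(23553 + 6609\right) \left(-80099\right) = 30162 \left(-80099\right) = -2415946038$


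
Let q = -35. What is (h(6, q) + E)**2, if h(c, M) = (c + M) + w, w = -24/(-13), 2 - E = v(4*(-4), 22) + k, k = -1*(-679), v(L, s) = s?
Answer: 89113600/169 ≈ 5.2730e+5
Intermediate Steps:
k = 679
E = -699 (E = 2 - (22 + 679) = 2 - 1*701 = 2 - 701 = -699)
w = 24/13 (w = -24*(-1/13) = 24/13 ≈ 1.8462)
h(c, M) = 24/13 + M + c (h(c, M) = (c + M) + 24/13 = (M + c) + 24/13 = 24/13 + M + c)
(h(6, q) + E)**2 = ((24/13 - 35 + 6) - 699)**2 = (-353/13 - 699)**2 = (-9440/13)**2 = 89113600/169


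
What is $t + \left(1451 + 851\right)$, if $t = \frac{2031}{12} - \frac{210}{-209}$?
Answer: $\frac{2066805}{836} \approx 2472.3$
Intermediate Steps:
$t = \frac{142333}{836}$ ($t = 2031 \cdot \frac{1}{12} - - \frac{210}{209} = \frac{677}{4} + \frac{210}{209} = \frac{142333}{836} \approx 170.25$)
$t + \left(1451 + 851\right) = \frac{142333}{836} + \left(1451 + 851\right) = \frac{142333}{836} + 2302 = \frac{2066805}{836}$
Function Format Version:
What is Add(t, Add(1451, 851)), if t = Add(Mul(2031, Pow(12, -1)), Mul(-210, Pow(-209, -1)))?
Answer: Rational(2066805, 836) ≈ 2472.3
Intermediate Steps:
t = Rational(142333, 836) (t = Add(Mul(2031, Rational(1, 12)), Mul(-210, Rational(-1, 209))) = Add(Rational(677, 4), Rational(210, 209)) = Rational(142333, 836) ≈ 170.25)
Add(t, Add(1451, 851)) = Add(Rational(142333, 836), Add(1451, 851)) = Add(Rational(142333, 836), 2302) = Rational(2066805, 836)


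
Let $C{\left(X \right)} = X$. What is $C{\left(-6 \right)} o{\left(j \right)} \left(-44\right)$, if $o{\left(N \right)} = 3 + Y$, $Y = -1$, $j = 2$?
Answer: $528$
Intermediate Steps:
$o{\left(N \right)} = 2$ ($o{\left(N \right)} = 3 - 1 = 2$)
$C{\left(-6 \right)} o{\left(j \right)} \left(-44\right) = \left(-6\right) 2 \left(-44\right) = \left(-12\right) \left(-44\right) = 528$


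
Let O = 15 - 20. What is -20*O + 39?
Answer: 139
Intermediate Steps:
O = -5
-20*O + 39 = -20*(-5) + 39 = 100 + 39 = 139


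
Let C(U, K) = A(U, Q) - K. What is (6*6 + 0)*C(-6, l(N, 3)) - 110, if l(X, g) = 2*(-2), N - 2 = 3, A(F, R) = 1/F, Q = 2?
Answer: 28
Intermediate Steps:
N = 5 (N = 2 + 3 = 5)
l(X, g) = -4
C(U, K) = 1/U - K
(6*6 + 0)*C(-6, l(N, 3)) - 110 = (6*6 + 0)*(1/(-6) - 1*(-4)) - 110 = (36 + 0)*(-⅙ + 4) - 110 = 36*(23/6) - 110 = 138 - 110 = 28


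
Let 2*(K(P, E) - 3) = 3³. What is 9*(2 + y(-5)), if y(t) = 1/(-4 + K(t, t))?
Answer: 468/25 ≈ 18.720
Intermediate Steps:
K(P, E) = 33/2 (K(P, E) = 3 + (½)*3³ = 3 + (½)*27 = 3 + 27/2 = 33/2)
y(t) = 2/25 (y(t) = 1/(-4 + 33/2) = 1/(25/2) = 2/25)
9*(2 + y(-5)) = 9*(2 + 2/25) = 9*(52/25) = 468/25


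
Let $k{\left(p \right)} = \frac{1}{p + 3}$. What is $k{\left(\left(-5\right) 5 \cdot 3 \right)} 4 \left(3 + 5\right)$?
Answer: $- \frac{4}{9} \approx -0.44444$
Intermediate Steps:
$k{\left(p \right)} = \frac{1}{3 + p}$
$k{\left(\left(-5\right) 5 \cdot 3 \right)} 4 \left(3 + 5\right) = \frac{1}{3 + \left(-5\right) 5 \cdot 3} \cdot 4 \left(3 + 5\right) = \frac{1}{3 - 75} \cdot 4 \cdot 8 = \frac{1}{-72} \cdot 4 \cdot 8 = \left(- \frac{1}{72}\right) 4 \cdot 8 = \left(- \frac{1}{18}\right) 8 = - \frac{4}{9}$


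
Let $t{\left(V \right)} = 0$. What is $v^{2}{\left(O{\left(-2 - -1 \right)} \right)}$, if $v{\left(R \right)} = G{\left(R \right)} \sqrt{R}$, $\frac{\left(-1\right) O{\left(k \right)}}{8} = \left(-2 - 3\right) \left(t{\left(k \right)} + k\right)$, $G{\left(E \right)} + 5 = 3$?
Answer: $-160$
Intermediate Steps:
$G{\left(E \right)} = -2$ ($G{\left(E \right)} = -5 + 3 = -2$)
$O{\left(k \right)} = 40 k$ ($O{\left(k \right)} = - 8 \left(-2 - 3\right) \left(0 + k\right) = - 8 \left(-2 - 3\right) k = - 8 \left(- 5 k\right) = 40 k$)
$v{\left(R \right)} = - 2 \sqrt{R}$
$v^{2}{\left(O{\left(-2 - -1 \right)} \right)} = \left(- 2 \sqrt{40 \left(-2 - -1\right)}\right)^{2} = \left(- 2 \sqrt{40 \left(-2 + 1\right)}\right)^{2} = \left(- 2 \sqrt{40 \left(-1\right)}\right)^{2} = \left(- 2 \sqrt{-40}\right)^{2} = \left(- 2 \cdot 2 i \sqrt{10}\right)^{2} = \left(- 4 i \sqrt{10}\right)^{2} = -160$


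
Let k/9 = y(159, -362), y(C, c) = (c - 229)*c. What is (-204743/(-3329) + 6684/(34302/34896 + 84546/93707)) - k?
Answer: -6573482926261230313/3420355932695 ≈ -1.9219e+6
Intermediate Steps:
y(C, c) = c*(-229 + c) (y(C, c) = (-229 + c)*c = c*(-229 + c))
k = 1925478 (k = 9*(-362*(-229 - 362)) = 9*(-362*(-591)) = 9*213942 = 1925478)
(-204743/(-3329) + 6684/(34302/34896 + 84546/93707)) - k = (-204743/(-3329) + 6684/(34302/34896 + 84546/93707)) - 1*1925478 = (-204743*(-1/3329) + 6684/(34302*(1/34896) + 84546*(1/93707))) - 1925478 = (204743/3329 + 6684/(5717/5816 + 84546/93707)) - 1925478 = (204743/3329 + 6684/(1027442455/544999912)) - 1925478 = (204743/3329 + 6684*(544999912/1027442455)) - 1925478 = (204743/3329 + 3642779411808/1027442455) - 1925478 = 12337174312472897/3420355932695 - 1925478 = -6573482926261230313/3420355932695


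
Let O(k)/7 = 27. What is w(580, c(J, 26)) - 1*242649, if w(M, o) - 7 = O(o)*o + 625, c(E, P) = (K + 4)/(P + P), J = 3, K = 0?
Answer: -3146032/13 ≈ -2.4200e+5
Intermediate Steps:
O(k) = 189 (O(k) = 7*27 = 189)
c(E, P) = 2/P (c(E, P) = (0 + 4)/(P + P) = 4/((2*P)) = 4*(1/(2*P)) = 2/P)
w(M, o) = 632 + 189*o (w(M, o) = 7 + (189*o + 625) = 7 + (625 + 189*o) = 632 + 189*o)
w(580, c(J, 26)) - 1*242649 = (632 + 189*(2/26)) - 1*242649 = (632 + 189*(2*(1/26))) - 242649 = (632 + 189*(1/13)) - 242649 = (632 + 189/13) - 242649 = 8405/13 - 242649 = -3146032/13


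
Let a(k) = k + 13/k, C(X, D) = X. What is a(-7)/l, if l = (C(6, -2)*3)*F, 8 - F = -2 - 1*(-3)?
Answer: -31/441 ≈ -0.070295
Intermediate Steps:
F = 7 (F = 8 - (-2 - 1*(-3)) = 8 - (-2 + 3) = 8 - 1*1 = 8 - 1 = 7)
l = 126 (l = (6*3)*7 = 18*7 = 126)
a(-7)/l = (-7 + 13/(-7))/126 = (-7 + 13*(-⅐))*(1/126) = (-7 - 13/7)*(1/126) = -62/7*1/126 = -31/441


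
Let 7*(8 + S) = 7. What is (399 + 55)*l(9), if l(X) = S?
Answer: -3178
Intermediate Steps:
S = -7 (S = -8 + (⅐)*7 = -8 + 1 = -7)
l(X) = -7
(399 + 55)*l(9) = (399 + 55)*(-7) = 454*(-7) = -3178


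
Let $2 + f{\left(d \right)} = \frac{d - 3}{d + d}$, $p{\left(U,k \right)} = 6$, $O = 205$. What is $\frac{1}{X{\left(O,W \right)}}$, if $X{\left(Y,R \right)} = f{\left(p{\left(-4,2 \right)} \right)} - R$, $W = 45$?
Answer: $- \frac{4}{187} \approx -0.02139$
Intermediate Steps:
$f{\left(d \right)} = -2 + \frac{-3 + d}{2 d}$ ($f{\left(d \right)} = -2 + \frac{d - 3}{d + d} = -2 + \frac{-3 + d}{2 d}$)
$X{\left(Y,R \right)} = - \frac{7}{4} - R$ ($X{\left(Y,R \right)} = \frac{3 \left(-1 - 6\right)}{2 \cdot 6} - R = \frac{3}{2} \cdot \frac{1}{6} \left(-1 - 6\right) - R = \frac{3}{2} \cdot \frac{1}{6} \left(-7\right) - R = - \frac{7}{4} - R$)
$\frac{1}{X{\left(O,W \right)}} = \frac{1}{- \frac{7}{4} - 45} = \frac{1}{- \frac{187}{4}} = - \frac{4}{187}$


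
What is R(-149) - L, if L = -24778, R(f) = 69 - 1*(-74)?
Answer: 24921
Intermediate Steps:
R(f) = 143 (R(f) = 69 + 74 = 143)
R(-149) - L = 143 - 1*(-24778) = 143 + 24778 = 24921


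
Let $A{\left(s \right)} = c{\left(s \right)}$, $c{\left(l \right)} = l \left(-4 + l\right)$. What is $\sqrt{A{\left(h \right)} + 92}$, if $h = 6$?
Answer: $2 \sqrt{26} \approx 10.198$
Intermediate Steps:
$A{\left(s \right)} = s \left(-4 + s\right)$
$\sqrt{A{\left(h \right)} + 92} = \sqrt{6 \left(-4 + 6\right) + 92} = \sqrt{6 \cdot 2 + 92} = \sqrt{12 + 92} = \sqrt{104} = 2 \sqrt{26}$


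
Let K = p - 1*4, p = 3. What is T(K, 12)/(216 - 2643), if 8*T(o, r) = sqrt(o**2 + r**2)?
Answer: -sqrt(145)/19416 ≈ -0.00062019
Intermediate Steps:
K = -1 (K = 3 - 1*4 = 3 - 4 = -1)
T(o, r) = sqrt(o**2 + r**2)/8
T(K, 12)/(216 - 2643) = (sqrt((-1)**2 + 12**2)/8)/(216 - 2643) = (sqrt(1 + 144)/8)/(-2427) = -sqrt(145)/19416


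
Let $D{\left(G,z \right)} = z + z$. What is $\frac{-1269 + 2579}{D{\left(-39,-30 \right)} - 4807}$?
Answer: $- \frac{1310}{4867} \approx -0.26916$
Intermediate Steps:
$D{\left(G,z \right)} = 2 z$
$\frac{-1269 + 2579}{D{\left(-39,-30 \right)} - 4807} = \frac{-1269 + 2579}{2 \left(-30\right) - 4807} = \frac{1310}{-60 - 4807} = \frac{1310}{-4867} = 1310 \left(- \frac{1}{4867}\right) = - \frac{1310}{4867}$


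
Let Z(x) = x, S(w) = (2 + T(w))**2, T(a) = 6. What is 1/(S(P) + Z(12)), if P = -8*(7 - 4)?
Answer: 1/76 ≈ 0.013158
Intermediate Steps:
P = -24 (P = -8*3 = -24)
S(w) = 64 (S(w) = (2 + 6)**2 = 8**2 = 64)
1/(S(P) + Z(12)) = 1/(64 + 12) = 1/76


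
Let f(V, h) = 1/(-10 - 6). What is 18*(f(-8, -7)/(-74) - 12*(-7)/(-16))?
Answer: -55935/592 ≈ -94.485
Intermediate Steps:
f(V, h) = -1/16 (f(V, h) = 1/(-16) = -1/16)
18*(f(-8, -7)/(-74) - 12*(-7)/(-16)) = 18*(-1/16/(-74) - 12*(-7)/(-16)) = 18*(-1/16*(-1/74) + 84*(-1/16)) = 18*(1/1184 - 21/4) = 18*(-6215/1184) = -55935/592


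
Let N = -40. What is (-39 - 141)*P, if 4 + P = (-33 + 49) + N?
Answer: 5040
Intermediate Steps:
P = -28 (P = -4 + ((-33 + 49) - 40) = -4 + (16 - 40) = -4 - 24 = -28)
(-39 - 141)*P = (-39 - 141)*(-28) = -180*(-28) = 5040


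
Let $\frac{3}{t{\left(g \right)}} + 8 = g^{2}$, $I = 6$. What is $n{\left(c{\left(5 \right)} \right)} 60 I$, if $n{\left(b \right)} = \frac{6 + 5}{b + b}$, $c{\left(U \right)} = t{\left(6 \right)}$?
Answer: $18480$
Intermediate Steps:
$t{\left(g \right)} = \frac{3}{-8 + g^{2}}$
$c{\left(U \right)} = \frac{3}{28}$ ($c{\left(U \right)} = \frac{3}{-8 + 6^{2}} = \frac{3}{-8 + 36} = \frac{3}{28}$)
$n{\left(b \right)} = \frac{11}{2 b}$
$n{\left(c{\left(5 \right)} \right)} 60 I = \frac{11}{2 \cdot \frac{3}{28}} \cdot 60 \cdot 6 = \frac{11}{2} \cdot \frac{28}{3} \cdot 60 \cdot 6 = \frac{154}{3} \cdot 60 \cdot 6 = 3080 \cdot 6 = 18480$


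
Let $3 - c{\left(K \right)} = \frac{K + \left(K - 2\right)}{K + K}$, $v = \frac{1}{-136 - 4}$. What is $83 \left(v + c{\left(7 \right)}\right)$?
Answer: $\frac{24817}{140} \approx 177.26$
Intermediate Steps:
$v = - \frac{1}{140}$ ($v = \frac{1}{-140} = - \frac{1}{140} \approx -0.0071429$)
$c{\left(K \right)} = 3 - \frac{-2 + 2 K}{2 K}$ ($c{\left(K \right)} = 3 - \frac{K + \left(K - 2\right)}{K + K} = 3 - \frac{K + \left(K - 2\right)}{2 K} = 3 - \left(K + \left(-2 + K\right)\right) \frac{1}{2 K} = 3 - \left(-2 + 2 K\right) \frac{1}{2 K} = 3 - \frac{-2 + 2 K}{2 K}$)
$83 \left(v + c{\left(7 \right)}\right) = 83 \left(- \frac{1}{140} + \left(2 + \frac{1}{7}\right)\right) = 83 \left(- \frac{1}{140} + \frac{15}{7}\right) = 83 \cdot \frac{299}{140} = \frac{24817}{140}$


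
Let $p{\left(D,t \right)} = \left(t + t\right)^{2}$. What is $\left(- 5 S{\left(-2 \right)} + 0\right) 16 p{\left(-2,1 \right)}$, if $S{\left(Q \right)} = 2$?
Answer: $-640$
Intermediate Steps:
$p{\left(D,t \right)} = 4 t^{2}$ ($p{\left(D,t \right)} = \left(2 t\right)^{2} = 4 t^{2}$)
$\left(- 5 S{\left(-2 \right)} + 0\right) 16 p{\left(-2,1 \right)} = \left(\left(-5\right) 2 + 0\right) 16 \cdot 4 \cdot 1^{2} = \left(-10 + 0\right) 16 \cdot 4 \cdot 1 = \left(-10\right) 16 \cdot 4 = \left(-160\right) 4 = -640$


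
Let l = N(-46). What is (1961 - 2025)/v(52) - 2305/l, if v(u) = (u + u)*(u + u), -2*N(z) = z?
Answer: -389568/3887 ≈ -100.22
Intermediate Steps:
N(z) = -z/2
l = 23 (l = -½*(-46) = 23)
v(u) = 4*u² (v(u) = (2*u)*(2*u) = 4*u²)
(1961 - 2025)/v(52) - 2305/l = (1961 - 2025)/((4*52²)) - 2305/23 = -64/(4*2704) - 2305*1/23 = -64/10816 - 2305/23 = -64*1/10816 - 2305/23 = -1/169 - 2305/23 = -389568/3887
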